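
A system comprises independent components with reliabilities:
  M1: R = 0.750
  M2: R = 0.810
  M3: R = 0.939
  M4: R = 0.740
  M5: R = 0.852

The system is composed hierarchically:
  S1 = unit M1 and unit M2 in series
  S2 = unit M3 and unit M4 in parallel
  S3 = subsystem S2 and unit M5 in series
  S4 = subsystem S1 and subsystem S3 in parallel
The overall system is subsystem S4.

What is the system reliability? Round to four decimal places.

0.9366

Series (M1 and M2): 0.750000 × 0.810000 = 0.607500
Parallel (M3 and M4): 1 − (1 − 0.939000)(1 − 0.740000) = 0.984140
Series ([0.984140] and M5): 0.984140 × 0.852000 = 0.838487
Parallel ([0.607500] and [0.838487]): 1 − (1 − 0.607500)(1 − 0.838487) = 0.9366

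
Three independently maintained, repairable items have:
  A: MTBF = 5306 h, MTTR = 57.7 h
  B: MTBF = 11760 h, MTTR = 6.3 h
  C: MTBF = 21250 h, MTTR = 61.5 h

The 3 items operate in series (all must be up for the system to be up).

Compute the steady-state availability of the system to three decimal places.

0.986

A(A) = MTBF/(MTBF+MTTR) = 5306/(5306+57.7) = 0.989243
A(B) = MTBF/(MTBF+MTTR) = 11760/(11760+6.3) = 0.999465
A(C) = MTBF/(MTBF+MTTR) = 21250/(21250+61.5) = 0.997114
Series availability: 0.989243 × 0.999465 × 0.997114 = 0.986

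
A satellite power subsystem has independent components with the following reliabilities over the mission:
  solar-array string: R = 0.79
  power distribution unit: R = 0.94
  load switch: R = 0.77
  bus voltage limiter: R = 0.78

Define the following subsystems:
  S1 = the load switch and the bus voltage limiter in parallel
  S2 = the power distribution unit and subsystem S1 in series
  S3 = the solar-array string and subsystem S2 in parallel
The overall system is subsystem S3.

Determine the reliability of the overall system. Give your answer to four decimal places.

0.9774

Parallel (load switch and bus voltage limiter): 1 − (1 − 0.770000)(1 − 0.780000) = 0.949400
Series (power distribution unit and [0.949400]): 0.940000 × 0.949400 = 0.892436
Parallel (solar-array string and [0.892436]): 1 − (1 − 0.790000)(1 − 0.892436) = 0.9774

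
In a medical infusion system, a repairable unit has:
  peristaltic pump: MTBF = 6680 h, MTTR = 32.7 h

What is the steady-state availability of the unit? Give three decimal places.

A(peristaltic pump) = MTBF/(MTBF+MTTR) = 6680/(6680+32.7) = 0.995

0.995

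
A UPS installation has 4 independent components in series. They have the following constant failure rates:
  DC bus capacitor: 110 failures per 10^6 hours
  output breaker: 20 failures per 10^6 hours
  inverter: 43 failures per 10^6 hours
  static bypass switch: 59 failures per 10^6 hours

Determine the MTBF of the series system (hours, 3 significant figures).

Series of exponential components: λ_sys = Σ λ_i
λ_sys = 0.00011 + 0.000020 + 0.000043 + 0.000059 = 2.3200e-04 /h
MTBF = 1 / λ_sys = 4310 h

4310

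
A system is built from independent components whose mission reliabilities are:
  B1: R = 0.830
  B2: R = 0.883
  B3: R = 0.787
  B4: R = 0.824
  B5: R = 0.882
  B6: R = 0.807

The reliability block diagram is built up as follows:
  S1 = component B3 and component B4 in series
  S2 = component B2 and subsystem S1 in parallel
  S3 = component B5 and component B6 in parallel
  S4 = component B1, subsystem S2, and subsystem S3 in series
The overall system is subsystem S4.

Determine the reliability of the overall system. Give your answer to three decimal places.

0.778

Series (B3 and B4): 0.78700 × 0.82400 = 0.64849
Parallel (B2 and [0.64849]): 1 − (1 − 0.88300)(1 − 0.64849) = 0.95887
Parallel (B5 and B6): 1 − (1 − 0.88200)(1 − 0.80700) = 0.97723
Series (B1, [0.95887], and [0.97723]): 0.83000 × 0.95887 × 0.97723 = 0.778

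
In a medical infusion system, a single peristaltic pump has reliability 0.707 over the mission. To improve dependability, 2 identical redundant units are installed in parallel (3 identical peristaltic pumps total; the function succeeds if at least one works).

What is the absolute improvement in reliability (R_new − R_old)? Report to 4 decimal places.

0.2678

R_before = 0.707
R_after = 1 − (1 − 0.707)^3 = 0.9748
ΔR = 0.9748 − 0.707 = 0.2678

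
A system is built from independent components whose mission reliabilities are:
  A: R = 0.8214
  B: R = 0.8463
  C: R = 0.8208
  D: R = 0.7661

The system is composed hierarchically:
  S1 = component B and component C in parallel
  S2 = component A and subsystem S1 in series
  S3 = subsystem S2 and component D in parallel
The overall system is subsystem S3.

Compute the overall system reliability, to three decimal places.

Parallel (B and C): 1 − (1 − 0.84630)(1 − 0.82080) = 0.97246
Series (A and [0.97246]): 0.82140 × 0.97246 = 0.79878
Parallel ([0.79878] and D): 1 − (1 − 0.79878)(1 − 0.76610) = 0.953

0.953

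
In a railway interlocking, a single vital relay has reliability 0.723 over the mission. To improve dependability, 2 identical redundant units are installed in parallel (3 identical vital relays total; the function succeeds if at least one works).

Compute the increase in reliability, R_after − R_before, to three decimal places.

R_before = 0.723
R_after = 1 − (1 − 0.723)^3 = 0.979
ΔR = 0.979 − 0.723 = 0.256

0.256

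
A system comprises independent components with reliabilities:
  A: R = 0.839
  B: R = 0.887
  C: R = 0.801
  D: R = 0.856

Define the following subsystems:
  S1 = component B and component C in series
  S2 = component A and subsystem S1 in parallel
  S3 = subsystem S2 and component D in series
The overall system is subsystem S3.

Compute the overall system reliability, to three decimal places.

0.816

Series (B and C): 0.88700 × 0.80100 = 0.71049
Parallel (A and [0.71049]): 1 − (1 − 0.83900)(1 − 0.71049) = 0.95339
Series ([0.95339] and D): 0.95339 × 0.85600 = 0.816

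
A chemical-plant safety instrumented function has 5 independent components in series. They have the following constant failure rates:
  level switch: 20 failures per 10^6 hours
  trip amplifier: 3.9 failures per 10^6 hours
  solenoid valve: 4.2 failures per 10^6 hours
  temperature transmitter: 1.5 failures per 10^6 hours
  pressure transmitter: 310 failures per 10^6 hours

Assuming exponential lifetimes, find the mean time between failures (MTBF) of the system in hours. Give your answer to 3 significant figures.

2940

Series of exponential components: λ_sys = Σ λ_i
λ_sys = 0.000020 + 0.0000039 + 0.0000042 + 0.0000015 + 0.00031 = 3.3960e-04 /h
MTBF = 1 / λ_sys = 2940 h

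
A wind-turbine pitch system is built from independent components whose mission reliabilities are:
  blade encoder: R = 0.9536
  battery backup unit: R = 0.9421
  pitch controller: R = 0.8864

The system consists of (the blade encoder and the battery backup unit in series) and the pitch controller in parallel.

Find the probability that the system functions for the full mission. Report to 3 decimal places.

0.988

Series (blade encoder and battery backup unit): 0.95360 × 0.94210 = 0.89839
Parallel ([0.89839] and pitch controller): 1 − (1 − 0.89839)(1 − 0.88640) = 0.988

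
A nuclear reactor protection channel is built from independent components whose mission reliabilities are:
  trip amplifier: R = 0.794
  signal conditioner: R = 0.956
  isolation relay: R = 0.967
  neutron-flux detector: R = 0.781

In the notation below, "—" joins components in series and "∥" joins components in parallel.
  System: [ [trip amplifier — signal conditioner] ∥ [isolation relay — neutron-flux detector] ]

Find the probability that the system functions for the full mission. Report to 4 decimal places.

Series (trip amplifier and signal conditioner): 0.794000 × 0.956000 = 0.759064
Series (isolation relay and neutron-flux detector): 0.967000 × 0.781000 = 0.755227
Parallel ([0.759064] and [0.755227]): 1 − (1 − 0.759064)(1 − 0.755227) = 0.9410

0.9410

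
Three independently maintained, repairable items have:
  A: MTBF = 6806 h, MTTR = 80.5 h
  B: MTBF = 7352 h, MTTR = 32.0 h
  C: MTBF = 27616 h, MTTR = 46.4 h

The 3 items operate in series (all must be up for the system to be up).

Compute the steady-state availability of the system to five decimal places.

0.98238

A(A) = MTBF/(MTBF+MTTR) = 6806/(6806+80.5) = 0.988310
A(B) = MTBF/(MTBF+MTTR) = 7352/(7352+32.0) = 0.995666
A(C) = MTBF/(MTBF+MTTR) = 27616/(27616+46.4) = 0.998323
Series availability: 0.988310 × 0.995666 × 0.998323 = 0.98238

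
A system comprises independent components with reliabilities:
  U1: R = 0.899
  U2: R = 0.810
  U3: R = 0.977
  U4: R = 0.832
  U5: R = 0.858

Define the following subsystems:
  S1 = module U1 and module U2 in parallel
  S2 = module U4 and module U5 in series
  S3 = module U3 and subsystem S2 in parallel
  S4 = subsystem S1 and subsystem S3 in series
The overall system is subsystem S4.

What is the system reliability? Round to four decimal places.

0.9744

Parallel (U1 and U2): 1 − (1 − 0.899000)(1 − 0.810000) = 0.980810
Series (U4 and U5): 0.832000 × 0.858000 = 0.713856
Parallel (U3 and [0.713856]): 1 − (1 − 0.977000)(1 − 0.713856) = 0.993419
Series ([0.980810] and [0.993419]): 0.980810 × 0.993419 = 0.9744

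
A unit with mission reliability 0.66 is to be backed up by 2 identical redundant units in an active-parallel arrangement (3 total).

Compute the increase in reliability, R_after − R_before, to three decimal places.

R_before = 0.66
R_after = 1 − (1 − 0.66)^3 = 0.961
ΔR = 0.961 − 0.66 = 0.301

0.301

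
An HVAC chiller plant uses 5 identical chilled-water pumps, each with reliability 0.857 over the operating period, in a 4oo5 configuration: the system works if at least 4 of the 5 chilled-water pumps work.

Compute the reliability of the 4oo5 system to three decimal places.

R = Σ_{i=4}^{5} C(5,i) p^i (1−p)^{5−i} with p = 0.857
C(5,4)·0.857^4·0.143^1 = 0.38568
C(5,5)·0.857^5·0.143^0 = 0.46228
Sum = 0.848

0.848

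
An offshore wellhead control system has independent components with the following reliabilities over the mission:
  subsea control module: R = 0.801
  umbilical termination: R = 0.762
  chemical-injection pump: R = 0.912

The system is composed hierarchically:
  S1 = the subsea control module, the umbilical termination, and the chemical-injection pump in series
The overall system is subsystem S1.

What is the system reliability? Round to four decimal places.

0.5567

Series (subsea control module, umbilical termination, and chemical-injection pump): 0.801000 × 0.762000 × 0.912000 = 0.5567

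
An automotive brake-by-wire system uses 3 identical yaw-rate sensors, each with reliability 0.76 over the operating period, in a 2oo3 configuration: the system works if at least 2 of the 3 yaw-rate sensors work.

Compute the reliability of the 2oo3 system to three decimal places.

0.855

R = Σ_{i=2}^{3} C(3,i) p^i (1−p)^{3−i} with p = 0.76
C(3,2)·0.76^2·0.24^1 = 0.41587
C(3,3)·0.76^3·0.24^0 = 0.43898
Sum = 0.855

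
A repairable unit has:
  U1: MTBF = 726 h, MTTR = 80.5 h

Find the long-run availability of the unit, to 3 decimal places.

0.900

A(U1) = MTBF/(MTBF+MTTR) = 726/(726+80.5) = 0.900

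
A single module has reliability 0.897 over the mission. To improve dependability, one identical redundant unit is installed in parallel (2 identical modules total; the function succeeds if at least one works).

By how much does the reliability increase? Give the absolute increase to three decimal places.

R_before = 0.897
R_after = 1 − (1 − 0.897)^2 = 0.989
ΔR = 0.989 − 0.897 = 0.092

0.092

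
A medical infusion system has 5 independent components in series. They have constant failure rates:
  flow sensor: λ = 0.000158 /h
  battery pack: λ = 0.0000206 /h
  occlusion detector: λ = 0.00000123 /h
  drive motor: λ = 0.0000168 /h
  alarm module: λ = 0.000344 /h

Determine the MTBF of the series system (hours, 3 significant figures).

Series of exponential components: λ_sys = Σ λ_i
λ_sys = 0.000158 + 0.0000206 + 0.00000123 + 0.0000168 + 0.000344 = 5.4063e-04 /h
MTBF = 1 / λ_sys = 1850 h

1850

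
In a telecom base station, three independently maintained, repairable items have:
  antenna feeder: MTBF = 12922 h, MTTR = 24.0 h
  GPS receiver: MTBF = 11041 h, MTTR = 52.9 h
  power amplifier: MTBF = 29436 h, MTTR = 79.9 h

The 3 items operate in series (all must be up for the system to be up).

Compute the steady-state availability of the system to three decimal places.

A(antenna feeder) = MTBF/(MTBF+MTTR) = 12922/(12922+24.0) = 0.998146
A(GPS receiver) = MTBF/(MTBF+MTTR) = 11041/(11041+52.9) = 0.995232
A(power amplifier) = MTBF/(MTBF+MTTR) = 29436/(29436+79.9) = 0.997293
Series availability: 0.998146 × 0.995232 × 0.997293 = 0.991

0.991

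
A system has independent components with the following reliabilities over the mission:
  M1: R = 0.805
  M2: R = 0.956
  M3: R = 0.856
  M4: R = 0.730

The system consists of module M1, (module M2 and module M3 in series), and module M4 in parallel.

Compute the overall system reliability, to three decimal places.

Series (M2 and M3): 0.95600 × 0.85600 = 0.81834
Parallel (M1, [0.81834], and M4): 1 − (1 − 0.80500)(1 − 0.81834)(1 − 0.73000) = 0.990

0.990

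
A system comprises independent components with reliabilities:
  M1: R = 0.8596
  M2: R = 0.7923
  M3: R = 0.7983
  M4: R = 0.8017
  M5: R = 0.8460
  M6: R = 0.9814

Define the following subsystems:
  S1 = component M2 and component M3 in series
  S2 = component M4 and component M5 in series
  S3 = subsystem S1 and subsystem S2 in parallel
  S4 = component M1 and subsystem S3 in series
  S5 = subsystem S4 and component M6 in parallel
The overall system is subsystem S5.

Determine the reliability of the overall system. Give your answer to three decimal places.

Series (M2 and M3): 0.79230 × 0.79830 = 0.63249
Series (M4 and M5): 0.80170 × 0.84600 = 0.67824
Parallel ([0.63249] and [0.67824]): 1 − (1 − 0.63249)(1 − 0.67824) = 0.88175
Series (M1 and [0.88175]): 0.85960 × 0.88175 = 0.75795
Parallel ([0.75795] and M6): 1 − (1 − 0.75795)(1 − 0.98140) = 0.995

0.995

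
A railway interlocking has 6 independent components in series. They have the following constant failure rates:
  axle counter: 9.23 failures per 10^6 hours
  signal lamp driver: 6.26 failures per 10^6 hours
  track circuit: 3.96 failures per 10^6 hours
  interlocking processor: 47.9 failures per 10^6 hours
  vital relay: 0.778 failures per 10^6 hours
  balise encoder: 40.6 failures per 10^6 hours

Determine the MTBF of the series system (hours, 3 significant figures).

9200

Series of exponential components: λ_sys = Σ λ_i
λ_sys = 0.00000923 + 0.00000626 + 0.00000396 + 0.0000479 + 0.000000778 + 0.0000406 = 1.0873e-04 /h
MTBF = 1 / λ_sys = 9200 h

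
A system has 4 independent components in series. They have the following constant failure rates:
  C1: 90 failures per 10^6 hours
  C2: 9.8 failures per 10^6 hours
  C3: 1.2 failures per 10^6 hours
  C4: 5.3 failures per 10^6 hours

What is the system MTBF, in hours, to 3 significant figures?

Series of exponential components: λ_sys = Σ λ_i
λ_sys = 0.000090 + 0.0000098 + 0.0000012 + 0.0000053 = 1.0630e-04 /h
MTBF = 1 / λ_sys = 9410 h

9410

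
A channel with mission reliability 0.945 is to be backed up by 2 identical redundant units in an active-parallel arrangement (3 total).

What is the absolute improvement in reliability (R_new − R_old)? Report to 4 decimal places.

0.0548

R_before = 0.945
R_after = 1 − (1 − 0.945)^3 = 0.9998
ΔR = 0.9998 − 0.945 = 0.0548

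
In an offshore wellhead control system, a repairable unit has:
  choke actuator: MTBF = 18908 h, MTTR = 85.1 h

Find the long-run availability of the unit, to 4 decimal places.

0.9955

A(choke actuator) = MTBF/(MTBF+MTTR) = 18908/(18908+85.1) = 0.9955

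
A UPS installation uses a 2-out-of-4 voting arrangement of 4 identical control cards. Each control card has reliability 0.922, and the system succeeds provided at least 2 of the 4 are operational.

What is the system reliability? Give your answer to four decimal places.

R = Σ_{i=2}^{4} C(4,i) p^i (1−p)^{4−i} with p = 0.922
C(4,2)·0.922^2·0.078^2 = 0.031031
C(4,3)·0.922^3·0.078^1 = 0.244539
C(4,4)·0.922^4·0.078^0 = 0.722643
Sum = 0.9982

0.9982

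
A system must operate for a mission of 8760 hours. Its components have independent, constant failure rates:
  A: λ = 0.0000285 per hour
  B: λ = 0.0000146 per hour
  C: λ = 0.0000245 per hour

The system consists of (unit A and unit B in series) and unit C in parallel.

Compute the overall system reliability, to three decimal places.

R(A) = exp(−0.0000285 × 8760) = 0.77907
R(B) = exp(−0.0000146 × 8760) = 0.87994
R(C) = exp(−0.0000245 × 8760) = 0.80685
Series (A and B): 0.77907 × 0.87994 = 0.68553
Parallel ([0.68553] and C): 1 − (1 − 0.68553)(1 − 0.80685) = 0.939

0.939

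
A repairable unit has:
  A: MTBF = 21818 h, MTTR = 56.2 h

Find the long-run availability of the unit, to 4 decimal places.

0.9974

A(A) = MTBF/(MTBF+MTTR) = 21818/(21818+56.2) = 0.9974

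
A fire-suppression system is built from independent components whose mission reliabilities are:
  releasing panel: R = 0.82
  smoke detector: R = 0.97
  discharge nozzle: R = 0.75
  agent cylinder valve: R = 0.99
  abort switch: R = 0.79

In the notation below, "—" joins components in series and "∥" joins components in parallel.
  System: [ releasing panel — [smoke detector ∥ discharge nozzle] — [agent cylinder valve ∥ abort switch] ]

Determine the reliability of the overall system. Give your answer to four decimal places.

0.8121

Parallel (smoke detector and discharge nozzle): 1 − (1 − 0.970000)(1 − 0.750000) = 0.992500
Parallel (agent cylinder valve and abort switch): 1 − (1 − 0.990000)(1 − 0.790000) = 0.997900
Series (releasing panel, [0.992500], and [0.997900]): 0.820000 × 0.992500 × 0.997900 = 0.8121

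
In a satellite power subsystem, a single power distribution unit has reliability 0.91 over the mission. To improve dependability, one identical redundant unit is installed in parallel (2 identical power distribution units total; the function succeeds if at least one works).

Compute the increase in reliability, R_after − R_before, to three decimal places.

R_before = 0.91
R_after = 1 − (1 − 0.91)^2 = 0.992
ΔR = 0.992 − 0.91 = 0.082

0.082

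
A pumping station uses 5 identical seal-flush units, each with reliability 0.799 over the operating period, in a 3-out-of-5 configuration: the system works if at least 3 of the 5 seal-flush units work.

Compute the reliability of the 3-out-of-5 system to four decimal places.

0.9413

R = Σ_{i=3}^{5} C(5,i) p^i (1−p)^{5−i} with p = 0.799
C(5,3)·0.799^3·0.201^2 = 0.206078
C(5,4)·0.799^4·0.201^1 = 0.409594
C(5,5)·0.799^5·0.201^0 = 0.325637
Sum = 0.9413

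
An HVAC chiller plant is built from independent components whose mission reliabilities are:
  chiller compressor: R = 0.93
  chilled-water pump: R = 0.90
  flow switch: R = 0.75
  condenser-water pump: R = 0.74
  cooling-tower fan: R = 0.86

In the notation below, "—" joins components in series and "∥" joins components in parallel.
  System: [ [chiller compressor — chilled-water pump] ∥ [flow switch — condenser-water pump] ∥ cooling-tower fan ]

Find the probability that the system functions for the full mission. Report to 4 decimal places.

0.9898

Series (chiller compressor and chilled-water pump): 0.930000 × 0.900000 = 0.837000
Series (flow switch and condenser-water pump): 0.750000 × 0.740000 = 0.555000
Parallel ([0.837000], [0.555000], and cooling-tower fan): 1 − (1 − 0.837000)(1 − 0.555000)(1 − 0.860000) = 0.9898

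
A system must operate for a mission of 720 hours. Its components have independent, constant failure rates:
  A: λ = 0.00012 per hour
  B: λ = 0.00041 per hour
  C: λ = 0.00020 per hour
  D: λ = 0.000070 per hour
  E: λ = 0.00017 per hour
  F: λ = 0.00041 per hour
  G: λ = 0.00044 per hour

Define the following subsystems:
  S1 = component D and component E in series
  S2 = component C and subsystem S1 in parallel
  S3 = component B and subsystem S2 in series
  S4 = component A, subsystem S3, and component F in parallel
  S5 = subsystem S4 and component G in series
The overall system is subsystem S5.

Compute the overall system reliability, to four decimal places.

R(A) = exp(−0.00012 × 720) = 0.917227
R(B) = exp(−0.00041 × 720) = 0.744383
R(C) = exp(−0.00020 × 720) = 0.865888
R(D) = exp(−0.000070 × 720) = 0.950849
R(E) = exp(−0.00017 × 720) = 0.884794
R(F) = exp(−0.00041 × 720) = 0.744383
R(G) = exp(−0.00044 × 720) = 0.728476
Series (D and E): 0.950849 × 0.884794 = 0.841305
Parallel (C and [0.841305]): 1 − (1 − 0.865888)(1 − 0.841305) = 0.978717
Series (B and [0.978717]): 0.744383 × 0.978717 = 0.728540
Parallel (A, [0.728540], and F): 1 − (1 − 0.917227)(1 − 0.728540)(1 − 0.744383) = 0.994256
Series ([0.994256] and G): 0.994256 × 0.728476 = 0.7243

0.7243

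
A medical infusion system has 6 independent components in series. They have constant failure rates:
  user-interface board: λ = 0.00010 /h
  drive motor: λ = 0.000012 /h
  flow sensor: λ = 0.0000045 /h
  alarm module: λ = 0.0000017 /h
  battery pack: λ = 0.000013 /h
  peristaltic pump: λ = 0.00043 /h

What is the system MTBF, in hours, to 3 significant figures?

1780

Series of exponential components: λ_sys = Σ λ_i
λ_sys = 0.00010 + 0.000012 + 0.0000045 + 0.0000017 + 0.000013 + 0.00043 = 5.6120e-04 /h
MTBF = 1 / λ_sys = 1780 h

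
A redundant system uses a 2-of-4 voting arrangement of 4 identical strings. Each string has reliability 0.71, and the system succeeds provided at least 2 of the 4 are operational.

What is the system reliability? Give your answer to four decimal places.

R = Σ_{i=2}^{4} C(4,i) p^i (1−p)^{4−i} with p = 0.71
C(4,2)·0.71^2·0.29^2 = 0.254369
C(4,3)·0.71^3·0.29^1 = 0.415177
C(4,4)·0.71^4·0.29^0 = 0.254117
Sum = 0.9237

0.9237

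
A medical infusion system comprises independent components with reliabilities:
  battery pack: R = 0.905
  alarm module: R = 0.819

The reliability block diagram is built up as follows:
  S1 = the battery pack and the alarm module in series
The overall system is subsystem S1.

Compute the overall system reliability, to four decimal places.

Series (battery pack and alarm module): 0.905000 × 0.819000 = 0.7412

0.7412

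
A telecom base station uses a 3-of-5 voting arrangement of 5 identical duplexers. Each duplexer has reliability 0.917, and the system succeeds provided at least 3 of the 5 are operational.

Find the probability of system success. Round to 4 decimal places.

R = Σ_{i=3}^{5} C(5,i) p^i (1−p)^{5−i} with p = 0.917
C(5,3)·0.917^3·0.083^2 = 0.053121
C(5,4)·0.917^4·0.083^1 = 0.293444
C(5,5)·0.917^5·0.083^0 = 0.648405
Sum = 0.9950

0.9950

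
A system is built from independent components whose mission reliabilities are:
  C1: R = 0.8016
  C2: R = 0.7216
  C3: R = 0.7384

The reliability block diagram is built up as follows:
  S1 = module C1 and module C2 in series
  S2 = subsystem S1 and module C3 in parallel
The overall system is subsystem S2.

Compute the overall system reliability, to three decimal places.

0.890

Series (C1 and C2): 0.80160 × 0.72160 = 0.57843
Parallel ([0.57843] and C3): 1 − (1 − 0.57843)(1 − 0.73840) = 0.890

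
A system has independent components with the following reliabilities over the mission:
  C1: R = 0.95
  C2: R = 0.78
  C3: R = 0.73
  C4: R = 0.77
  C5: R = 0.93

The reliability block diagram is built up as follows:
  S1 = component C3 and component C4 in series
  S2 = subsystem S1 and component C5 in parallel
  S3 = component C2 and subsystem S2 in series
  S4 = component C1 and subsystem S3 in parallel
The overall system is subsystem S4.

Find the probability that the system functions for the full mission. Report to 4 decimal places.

Series (C3 and C4): 0.730000 × 0.770000 = 0.562100
Parallel ([0.562100] and C5): 1 − (1 − 0.562100)(1 − 0.930000) = 0.969347
Series (C2 and [0.969347]): 0.780000 × 0.969347 = 0.756091
Parallel (C1 and [0.756091]): 1 − (1 − 0.950000)(1 − 0.756091) = 0.9878

0.9878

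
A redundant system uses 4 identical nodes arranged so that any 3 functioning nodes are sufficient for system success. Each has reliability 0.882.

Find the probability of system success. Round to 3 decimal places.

R = Σ_{i=3}^{4} C(4,i) p^i (1−p)^{4−i} with p = 0.882
C(4,3)·0.882^3·0.118^1 = 0.32385
C(4,4)·0.882^4·0.118^0 = 0.60517
Sum = 0.929

0.929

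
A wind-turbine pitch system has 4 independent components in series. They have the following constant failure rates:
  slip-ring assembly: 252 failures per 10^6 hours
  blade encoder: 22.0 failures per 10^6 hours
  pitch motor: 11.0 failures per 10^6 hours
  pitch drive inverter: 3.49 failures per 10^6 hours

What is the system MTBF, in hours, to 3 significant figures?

3470

Series of exponential components: λ_sys = Σ λ_i
λ_sys = 0.000252 + 0.0000220 + 0.0000110 + 0.00000349 = 2.8849e-04 /h
MTBF = 1 / λ_sys = 3470 h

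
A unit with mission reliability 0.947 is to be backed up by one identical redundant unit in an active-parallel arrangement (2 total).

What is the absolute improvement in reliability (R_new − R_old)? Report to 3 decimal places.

R_before = 0.947
R_after = 1 − (1 − 0.947)^2 = 0.997
ΔR = 0.997 − 0.947 = 0.050

0.050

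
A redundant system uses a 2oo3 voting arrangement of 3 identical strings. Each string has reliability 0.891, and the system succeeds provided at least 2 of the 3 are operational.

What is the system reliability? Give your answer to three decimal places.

0.967

R = Σ_{i=2}^{3} C(3,i) p^i (1−p)^{3−i} with p = 0.891
C(3,2)·0.891^2·0.109^1 = 0.25960
C(3,3)·0.891^3·0.109^0 = 0.70735
Sum = 0.967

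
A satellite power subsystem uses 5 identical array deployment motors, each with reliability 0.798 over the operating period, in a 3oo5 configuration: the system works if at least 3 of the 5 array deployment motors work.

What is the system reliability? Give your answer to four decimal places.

0.9405

R = Σ_{i=3}^{5} C(5,i) p^i (1−p)^{5−i} with p = 0.798
C(5,3)·0.798^3·0.202^2 = 0.207354
C(5,4)·0.798^4·0.202^1 = 0.409575
C(5,5)·0.798^5·0.202^0 = 0.323604
Sum = 0.9405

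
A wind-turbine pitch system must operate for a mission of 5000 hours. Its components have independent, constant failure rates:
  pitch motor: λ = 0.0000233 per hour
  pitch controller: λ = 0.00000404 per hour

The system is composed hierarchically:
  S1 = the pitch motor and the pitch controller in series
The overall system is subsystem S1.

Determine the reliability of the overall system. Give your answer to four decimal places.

0.8722

R(pitch motor) = exp(−0.0000233 × 5000) = 0.890030
R(pitch controller) = exp(−0.00000404 × 5000) = 0.980003
Series (pitch motor and pitch controller): 0.890030 × 0.980003 = 0.8722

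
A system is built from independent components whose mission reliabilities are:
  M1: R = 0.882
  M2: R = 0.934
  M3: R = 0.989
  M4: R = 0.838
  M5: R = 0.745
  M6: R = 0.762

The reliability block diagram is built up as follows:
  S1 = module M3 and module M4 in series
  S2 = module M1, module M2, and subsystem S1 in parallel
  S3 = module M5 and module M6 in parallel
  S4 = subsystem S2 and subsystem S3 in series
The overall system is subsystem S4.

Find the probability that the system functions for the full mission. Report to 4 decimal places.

0.9381

Series (M3 and M4): 0.989000 × 0.838000 = 0.828782
Parallel (M1, M2, and [0.828782]): 1 − (1 − 0.882000)(1 − 0.934000)(1 − 0.828782) = 0.998667
Parallel (M5 and M6): 1 − (1 − 0.745000)(1 − 0.762000) = 0.939310
Series ([0.998667] and [0.939310]): 0.998667 × 0.939310 = 0.9381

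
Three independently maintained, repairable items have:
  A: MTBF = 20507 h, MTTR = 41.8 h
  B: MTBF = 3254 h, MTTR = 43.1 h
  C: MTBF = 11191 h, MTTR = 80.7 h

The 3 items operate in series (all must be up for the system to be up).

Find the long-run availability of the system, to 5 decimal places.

A(A) = MTBF/(MTBF+MTTR) = 20507/(20507+41.8) = 0.997966
A(B) = MTBF/(MTBF+MTTR) = 3254/(3254+43.1) = 0.986928
A(C) = MTBF/(MTBF+MTTR) = 11191/(11191+80.7) = 0.992840
Series availability: 0.997966 × 0.986928 × 0.992840 = 0.97787

0.97787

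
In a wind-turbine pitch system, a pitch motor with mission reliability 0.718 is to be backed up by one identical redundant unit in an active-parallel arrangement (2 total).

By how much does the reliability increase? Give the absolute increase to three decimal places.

0.202

R_before = 0.718
R_after = 1 − (1 − 0.718)^2 = 0.920
ΔR = 0.920 − 0.718 = 0.202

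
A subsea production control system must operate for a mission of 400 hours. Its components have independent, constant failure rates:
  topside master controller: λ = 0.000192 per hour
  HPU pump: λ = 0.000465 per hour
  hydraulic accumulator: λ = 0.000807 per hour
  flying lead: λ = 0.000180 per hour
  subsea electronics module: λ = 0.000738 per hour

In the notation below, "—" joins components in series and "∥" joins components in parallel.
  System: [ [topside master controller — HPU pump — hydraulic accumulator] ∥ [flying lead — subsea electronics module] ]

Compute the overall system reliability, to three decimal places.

R(topside master controller) = exp(−0.000192 × 400) = 0.92608
R(HPU pump) = exp(−0.000465 × 400) = 0.83027
R(hydraulic accumulator) = exp(−0.000807 × 400) = 0.72412
R(flying lead) = exp(−0.000180 × 400) = 0.93053
R(subsea electronics module) = exp(−0.000738 × 400) = 0.74438
Series (topside master controller, HPU pump, and hydraulic accumulator): 0.92608 × 0.83027 × 0.72412 = 0.55677
Series (flying lead and subsea electronics module): 0.93053 × 0.74438 = 0.69267
Parallel ([0.55677] and [0.69267]): 1 − (1 − 0.55677)(1 − 0.69267) = 0.864

0.864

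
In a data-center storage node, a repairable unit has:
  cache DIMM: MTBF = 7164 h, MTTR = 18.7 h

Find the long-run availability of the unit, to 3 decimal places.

A(cache DIMM) = MTBF/(MTBF+MTTR) = 7164/(7164+18.7) = 0.997

0.997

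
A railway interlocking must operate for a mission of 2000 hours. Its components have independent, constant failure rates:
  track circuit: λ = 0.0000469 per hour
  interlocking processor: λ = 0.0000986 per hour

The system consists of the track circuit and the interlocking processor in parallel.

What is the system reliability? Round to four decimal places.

R(track circuit) = exp(−0.0000469 × 2000) = 0.910465
R(interlocking processor) = exp(−0.0000986 × 2000) = 0.821026
Parallel (track circuit and interlocking processor): 1 − (1 − 0.910465)(1 − 0.821026) = 0.9840

0.9840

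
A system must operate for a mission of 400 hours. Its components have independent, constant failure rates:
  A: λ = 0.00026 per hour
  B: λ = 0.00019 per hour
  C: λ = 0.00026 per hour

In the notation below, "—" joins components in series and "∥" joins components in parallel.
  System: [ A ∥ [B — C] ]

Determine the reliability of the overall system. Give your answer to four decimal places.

0.9837

R(A) = exp(−0.00026 × 400) = 0.901225
R(B) = exp(−0.00019 × 400) = 0.926816
R(C) = exp(−0.00026 × 400) = 0.901225
Series (B and C): 0.926816 × 0.901225 = 0.835270
Parallel (A and [0.835270]): 1 − (1 − 0.901225)(1 − 0.835270) = 0.9837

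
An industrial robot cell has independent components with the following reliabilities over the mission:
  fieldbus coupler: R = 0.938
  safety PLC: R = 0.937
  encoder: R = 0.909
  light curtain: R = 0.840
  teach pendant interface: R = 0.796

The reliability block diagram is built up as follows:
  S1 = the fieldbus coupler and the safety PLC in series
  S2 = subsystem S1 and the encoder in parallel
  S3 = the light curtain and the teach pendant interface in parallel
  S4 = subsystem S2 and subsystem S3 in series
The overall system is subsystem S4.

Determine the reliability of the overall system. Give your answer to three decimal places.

0.957

Series (fieldbus coupler and safety PLC): 0.93800 × 0.93700 = 0.87891
Parallel ([0.87891] and encoder): 1 − (1 − 0.87891)(1 − 0.90900) = 0.98898
Parallel (light curtain and teach pendant interface): 1 − (1 − 0.84000)(1 − 0.79600) = 0.96736
Series ([0.98898] and [0.96736]): 0.98898 × 0.96736 = 0.957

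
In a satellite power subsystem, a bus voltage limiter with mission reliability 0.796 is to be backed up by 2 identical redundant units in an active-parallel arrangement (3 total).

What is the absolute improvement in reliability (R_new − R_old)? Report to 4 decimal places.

0.1955

R_before = 0.796
R_after = 1 − (1 − 0.796)^3 = 0.9915
ΔR = 0.9915 − 0.796 = 0.1955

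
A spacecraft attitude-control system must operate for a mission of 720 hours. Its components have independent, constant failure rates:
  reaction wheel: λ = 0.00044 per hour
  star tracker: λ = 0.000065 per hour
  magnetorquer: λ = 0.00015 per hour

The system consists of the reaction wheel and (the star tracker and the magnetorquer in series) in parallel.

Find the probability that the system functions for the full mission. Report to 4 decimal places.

0.9611

R(reaction wheel) = exp(−0.00044 × 720) = 0.728476
R(star tracker) = exp(−0.000065 × 720) = 0.954278
R(magnetorquer) = exp(−0.00015 × 720) = 0.897628
Series (star tracker and magnetorquer): 0.954278 × 0.897628 = 0.856587
Parallel (reaction wheel and [0.856587]): 1 − (1 − 0.728476)(1 − 0.856587) = 0.9611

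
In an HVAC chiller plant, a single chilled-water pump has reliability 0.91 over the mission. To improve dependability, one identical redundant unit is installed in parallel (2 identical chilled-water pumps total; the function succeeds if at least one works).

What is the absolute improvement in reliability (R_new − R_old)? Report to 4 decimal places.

0.0819

R_before = 0.91
R_after = 1 − (1 − 0.91)^2 = 0.9919
ΔR = 0.9919 − 0.91 = 0.0819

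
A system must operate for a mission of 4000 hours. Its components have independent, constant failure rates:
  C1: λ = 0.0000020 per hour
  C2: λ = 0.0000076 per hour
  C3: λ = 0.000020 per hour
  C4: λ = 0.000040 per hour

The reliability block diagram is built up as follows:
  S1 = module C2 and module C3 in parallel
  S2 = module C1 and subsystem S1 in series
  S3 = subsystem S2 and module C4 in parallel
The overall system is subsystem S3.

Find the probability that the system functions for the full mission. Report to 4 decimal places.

0.9985

R(C1) = exp(−0.0000020 × 4000) = 0.992032
R(C2) = exp(−0.0000076 × 4000) = 0.970057
R(C3) = exp(−0.000020 × 4000) = 0.923116
R(C4) = exp(−0.000040 × 4000) = 0.852144
Parallel (C2 and C3): 1 − (1 − 0.970057)(1 − 0.923116) = 0.997698
Series (C1 and [0.997698]): 0.992032 × 0.997698 = 0.989748
Parallel ([0.989748] and C4): 1 − (1 − 0.989748)(1 − 0.852144) = 0.9985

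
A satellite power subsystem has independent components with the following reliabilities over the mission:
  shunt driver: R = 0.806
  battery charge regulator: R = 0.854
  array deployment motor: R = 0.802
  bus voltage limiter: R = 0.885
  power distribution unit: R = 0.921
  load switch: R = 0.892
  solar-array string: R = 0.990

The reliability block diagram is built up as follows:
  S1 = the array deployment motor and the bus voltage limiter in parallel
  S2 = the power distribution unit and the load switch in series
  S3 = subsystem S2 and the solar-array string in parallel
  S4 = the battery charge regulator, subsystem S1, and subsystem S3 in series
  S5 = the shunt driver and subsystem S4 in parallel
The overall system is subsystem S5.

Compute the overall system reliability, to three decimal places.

Parallel (array deployment motor and bus voltage limiter): 1 − (1 − 0.80200)(1 − 0.88500) = 0.97723
Series (power distribution unit and load switch): 0.92100 × 0.89200 = 0.82153
Parallel ([0.82153] and solar-array string): 1 − (1 − 0.82153)(1 − 0.99000) = 0.99822
Series (battery charge regulator, [0.97723], and [0.99822]): 0.85400 × 0.97723 × 0.99822 = 0.83307
Parallel (shunt driver and [0.83307]): 1 − (1 − 0.80600)(1 − 0.83307) = 0.968

0.968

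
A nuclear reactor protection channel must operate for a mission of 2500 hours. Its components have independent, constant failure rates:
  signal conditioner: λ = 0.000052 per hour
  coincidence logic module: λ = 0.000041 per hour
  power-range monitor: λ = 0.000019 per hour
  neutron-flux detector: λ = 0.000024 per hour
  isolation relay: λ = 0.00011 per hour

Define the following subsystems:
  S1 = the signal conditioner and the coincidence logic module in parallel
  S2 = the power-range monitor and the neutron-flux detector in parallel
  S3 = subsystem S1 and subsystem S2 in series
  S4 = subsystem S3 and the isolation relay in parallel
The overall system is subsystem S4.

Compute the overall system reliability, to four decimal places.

R(signal conditioner) = exp(−0.000052 × 2500) = 0.878095
R(coincidence logic module) = exp(−0.000041 × 2500) = 0.902578
R(power-range monitor) = exp(−0.000019 × 2500) = 0.953610
R(neutron-flux detector) = exp(−0.000024 × 2500) = 0.941765
R(isolation relay) = exp(−0.00011 × 2500) = 0.759572
Parallel (signal conditioner and coincidence logic module): 1 − (1 − 0.878095)(1 − 0.902578) = 0.988124
Parallel (power-range monitor and neutron-flux detector): 1 − (1 − 0.953610)(1 − 0.941765) = 0.997298
Series ([0.988124] and [0.997298]): 0.988124 × 0.997298 = 0.985454
Parallel ([0.985454] and isolation relay): 1 − (1 − 0.985454)(1 − 0.759572) = 0.9965

0.9965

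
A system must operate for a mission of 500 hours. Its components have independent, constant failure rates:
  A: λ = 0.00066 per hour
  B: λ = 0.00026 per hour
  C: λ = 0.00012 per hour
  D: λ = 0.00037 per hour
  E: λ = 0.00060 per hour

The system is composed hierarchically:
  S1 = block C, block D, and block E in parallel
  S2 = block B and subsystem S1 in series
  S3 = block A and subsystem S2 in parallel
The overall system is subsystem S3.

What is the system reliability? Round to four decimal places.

0.9651

R(A) = exp(−0.00066 × 500) = 0.718924
R(B) = exp(−0.00026 × 500) = 0.878095
R(C) = exp(−0.00012 × 500) = 0.941765
R(D) = exp(−0.00037 × 500) = 0.831104
R(E) = exp(−0.00060 × 500) = 0.740818
Parallel (C, D, and E): 1 − (1 − 0.941765)(1 − 0.831104)(1 − 0.740818) = 0.997451
Series (B and [0.997451]): 0.878095 × 0.997451 = 0.875857
Parallel (A and [0.875857]): 1 − (1 − 0.718924)(1 − 0.875857) = 0.9651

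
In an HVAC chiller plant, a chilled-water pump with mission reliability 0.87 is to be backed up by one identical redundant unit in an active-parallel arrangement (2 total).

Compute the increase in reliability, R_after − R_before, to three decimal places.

R_before = 0.87
R_after = 1 − (1 − 0.87)^2 = 0.983
ΔR = 0.983 − 0.87 = 0.113

0.113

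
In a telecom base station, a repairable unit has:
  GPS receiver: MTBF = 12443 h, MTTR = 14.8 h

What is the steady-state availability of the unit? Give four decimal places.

A(GPS receiver) = MTBF/(MTBF+MTTR) = 12443/(12443+14.8) = 0.9988

0.9988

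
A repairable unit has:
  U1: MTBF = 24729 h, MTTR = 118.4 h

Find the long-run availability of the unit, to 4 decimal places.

0.9952

A(U1) = MTBF/(MTBF+MTTR) = 24729/(24729+118.4) = 0.9952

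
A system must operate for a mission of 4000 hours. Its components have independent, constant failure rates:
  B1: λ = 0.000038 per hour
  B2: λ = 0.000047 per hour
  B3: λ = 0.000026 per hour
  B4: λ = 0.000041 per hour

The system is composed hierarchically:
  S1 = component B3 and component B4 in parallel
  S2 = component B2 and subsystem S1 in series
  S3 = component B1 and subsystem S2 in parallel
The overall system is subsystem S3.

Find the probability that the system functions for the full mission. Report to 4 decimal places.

R(B1) = exp(−0.000038 × 4000) = 0.858988
R(B2) = exp(−0.000047 × 4000) = 0.828615
R(B3) = exp(−0.000026 × 4000) = 0.901225
R(B4) = exp(−0.000041 × 4000) = 0.848742
Parallel (B3 and B4): 1 − (1 − 0.901225)(1 − 0.848742) = 0.985059
Series (B2 and [0.985059]): 0.828615 × 0.985059 = 0.816235
Parallel (B1 and [0.816235]): 1 − (1 − 0.858988)(1 − 0.816235) = 0.9741

0.9741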